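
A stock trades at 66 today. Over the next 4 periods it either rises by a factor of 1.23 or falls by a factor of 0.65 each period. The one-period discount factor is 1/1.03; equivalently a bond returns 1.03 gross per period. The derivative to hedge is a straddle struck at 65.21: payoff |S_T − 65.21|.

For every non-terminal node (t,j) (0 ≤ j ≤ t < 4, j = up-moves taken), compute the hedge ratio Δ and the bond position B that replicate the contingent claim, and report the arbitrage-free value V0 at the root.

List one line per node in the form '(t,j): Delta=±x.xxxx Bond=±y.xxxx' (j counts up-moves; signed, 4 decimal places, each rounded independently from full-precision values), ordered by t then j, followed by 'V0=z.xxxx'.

(0,0): Delta=0.2683 Bond=12.4203
(1,0): Delta=-0.5245 Bond=46.8029
(1,1): Delta=0.4888 Bond=-5.1070
(2,0): Delta=-1.0000 Bond=61.4667
(2,1): Delta=-0.3922 Bond=41.2281
(2,2): Delta=0.7338 Bond=-29.7277
(3,0): Delta=-1.0000 Bond=63.3107
(3,1): Delta=-1.0000 Bond=63.3107
(3,2): Delta=-0.2232 Bond=31.4936
(3,3): Delta=1.0000 Bond=-63.3107
V0=30.1273

Since d<R<u, set p* = (R−d)/(u−d) = 0.6552; price each node as the discounted p*-expectation of its children.
Terminal values V(4,·): V(4,0)=53.4286, V(4,1)=42.9159, V(4,2)=23.0228, V(4,3)=14.6212, V(4,4)=85.8552
(3,0): S=18.1253. Δ = (V_up−V_dn)/(S_up−S_dn) = (42.9159−53.4286)/(22.2941−11.7814) = -1.0000. V = [p*·42.9159 + (1−p*)·53.4286]/1.03 = 45.1854. B = V − Δ·S = 63.3107.
(3,1): S=34.2985. Δ = (V_up−V_dn)/(S_up−S_dn) = (23.0228−42.9159)/(42.1872−22.2941) = -1.0000. V = [p*·23.0228 + (1−p*)·42.9159]/1.03 = 29.0121. B = V − Δ·S = 63.3107.
(3,2): S=64.9034. Δ = (V_up−V_dn)/(S_up−S_dn) = (14.6212−23.0228)/(79.8312−42.1872) = -0.2232. V = [p*·14.6212 + (1−p*)·23.0228]/1.03 = 17.0081. B = V − Δ·S = 31.4936.
(3,3): S=122.8172. Δ = (V_up−V_dn)/(S_up−S_dn) = (85.8552−14.6212)/(151.0652−79.8312) = 1.0000. V = [p*·85.8552 + (1−p*)·14.6212]/1.03 = 59.5065. B = V − Δ·S = -63.3107.
(2,0): S=27.8850. Δ = (V_up−V_dn)/(S_up−S_dn) = (29.0121−45.1854)/(34.2985−18.1253) = -1.0000. V = [p*·29.0121 + (1−p*)·45.1854]/1.03 = 33.5817. B = V − Δ·S = 61.4667.
(2,1): S=52.7670. Δ = (V_up−V_dn)/(S_up−S_dn) = (17.0081−29.0121)/(64.9034−34.2985) = -0.3922. V = [p*·17.0081 + (1−p*)·29.0121]/1.03 = 20.5314. B = V − Δ·S = 41.2281.
(2,2): S=99.8514. Δ = (V_up−V_dn)/(S_up−S_dn) = (59.5065−17.0081)/(122.8172−64.9034) = 0.7338. V = [p*·59.5065 + (1−p*)·17.0081]/1.03 = 43.5455. B = V − Δ·S = -29.7277.
(1,0): S=42.9000. Δ = (V_up−V_dn)/(S_up−S_dn) = (20.5314−33.5817)/(52.7670−27.8850) = -0.5245. V = [p*·20.5314 + (1−p*)·33.5817]/1.03 = 24.3025. B = V − Δ·S = 46.8029.
(1,1): S=81.1800. Δ = (V_up−V_dn)/(S_up−S_dn) = (43.5455−20.5314)/(99.8514−52.7670) = 0.4888. V = [p*·43.5455 + (1−p*)·20.5314]/1.03 = 34.5725. B = V − Δ·S = -5.1070.
(0,0): S=66.0000. Δ = (V_up−V_dn)/(S_up−S_dn) = (34.5725−24.3025)/(81.1800−42.9000) = 0.2683. V = [p*·34.5725 + (1−p*)·24.3025]/1.03 = 30.1273. B = V − Δ·S = 12.4203.
Check: Δ(0,0)·S0 + B(0,0) = 30.1273 = V0.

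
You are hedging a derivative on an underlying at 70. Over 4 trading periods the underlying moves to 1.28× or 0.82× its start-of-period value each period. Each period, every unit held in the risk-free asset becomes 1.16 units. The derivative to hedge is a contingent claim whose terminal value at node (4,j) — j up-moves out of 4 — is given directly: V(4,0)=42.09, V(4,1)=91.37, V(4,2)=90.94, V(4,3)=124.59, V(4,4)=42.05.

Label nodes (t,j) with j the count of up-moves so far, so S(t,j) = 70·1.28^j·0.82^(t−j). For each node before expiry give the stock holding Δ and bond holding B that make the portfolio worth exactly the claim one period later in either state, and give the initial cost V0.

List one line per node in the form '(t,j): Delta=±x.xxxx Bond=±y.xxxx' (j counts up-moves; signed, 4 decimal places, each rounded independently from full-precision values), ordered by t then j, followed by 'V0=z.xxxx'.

Since d<R<u, set p* = (R−d)/(u−d) = 0.7391; price each node as the discounted p*-expectation of its children.
Terminal values V(4,·): V(4,0)=42.0900, V(4,1)=91.3700, V(4,2)=90.9400, V(4,3)=124.5900, V(4,4)=42.0500
  t=3,j=0: stock 38.5958 → up 49.4026 (V=91.3700), down 31.6485 (V=42.0900). Price 67.6848; hedge Δ=2.7757, bond B=-39.4457.
  t=3,j=1: stock 60.2470 → up 77.1162 (V=90.9400), down 49.4026 (V=91.3700). Price 78.4933; hedge Δ=-0.0155, bond B=79.4280.
  t=3,j=2: stock 94.0442 → up 120.3765 (V=124.5900), down 77.1162 (V=90.9400). Price 99.8377; hedge Δ=0.7778, bond B=26.6855.
  t=3,j=3: stock 146.8006 → up 187.9048 (V=42.0500), down 120.3765 (V=124.5900). Price 54.8122; hedge Δ=-1.2223, bond B=234.2470.
  t=2,j=0: stock 47.0680 → up 60.2470 (V=78.4933), down 38.5958 (V=67.6848). Price 65.2359; hedge Δ=0.4992, bond B=41.7392.
  t=2,j=1: stock 73.4720 → up 94.0442 (V=99.8377), down 60.2470 (V=78.4933). Price 81.2669; hedge Δ=0.6315, bond B=34.8659.
  t=2,j=2: stock 114.6880 → up 146.8006 (V=54.8122), down 94.0442 (V=99.8377). Price 57.3776; hedge Δ=-0.8535, bond B=155.2591.
  t=1,j=0: stock 57.4000 → up 73.4720 (V=81.2669), down 47.0680 (V=65.2359). Price 66.4525; hedge Δ=0.6071, bond B=31.6025.
  t=1,j=1: stock 89.6000 → up 114.6880 (V=57.3776), down 73.4720 (V=81.2669). Price 54.8358; hedge Δ=-0.5796, bond B=106.7691.
  t=0,j=0: stock 70.0000 → up 89.6000 (V=54.8358), down 57.4000 (V=66.4525). Price 49.8847; hedge Δ=-0.3608, bond B=75.1383.
Check: Δ(0,0)·S0 + B(0,0) = 49.8847 = V0.

(0,0): Delta=-0.3608 Bond=75.1383
(1,0): Delta=0.6071 Bond=31.6025
(1,1): Delta=-0.5796 Bond=106.7691
(2,0): Delta=0.4992 Bond=41.7392
(2,1): Delta=0.6315 Bond=34.8659
(2,2): Delta=-0.8535 Bond=155.2591
(3,0): Delta=2.7757 Bond=-39.4457
(3,1): Delta=-0.0155 Bond=79.4280
(3,2): Delta=0.7778 Bond=26.6855
(3,3): Delta=-1.2223 Bond=234.2470
V0=49.8847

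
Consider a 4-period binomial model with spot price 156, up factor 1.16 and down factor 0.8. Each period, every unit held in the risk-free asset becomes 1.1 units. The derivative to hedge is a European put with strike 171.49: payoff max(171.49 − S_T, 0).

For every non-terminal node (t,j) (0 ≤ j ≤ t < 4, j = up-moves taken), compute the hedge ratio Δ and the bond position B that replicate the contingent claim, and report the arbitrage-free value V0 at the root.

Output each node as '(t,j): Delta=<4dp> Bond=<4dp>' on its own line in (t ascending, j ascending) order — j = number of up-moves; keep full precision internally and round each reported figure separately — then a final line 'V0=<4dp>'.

Under the risk-neutral measure, an up-move has probability p* = (R−d)/(u−d) = 0.8333 and values discount at R = 1.1.
Terminal values V(4,·): V(4,0)=107.5924, V(4,1)=78.8385, V(4,2)=37.1453, V(4,3)=0.0000, V(4,4)=0.0000
Node (3,0) S=79.8720: V=(p*·78.8385+(1−p*)·107.5924)/1.1=76.0280; Δ=(78.8385−107.5924)/(92.6515−63.8976)=-1.0000; B=V−Δ·S=155.9000
Node (3,1) S=115.8144: V=(p*·37.1453+(1−p*)·78.8385)/1.1=40.0856; Δ=(37.1453−78.8385)/(134.3447−92.6515)=-1.0000; B=V−Δ·S=155.9000
Node (3,2) S=167.9309: V=(p*·0.0000+(1−p*)·37.1453)/1.1=5.6281; Δ=(0.0000−37.1453)/(194.7998−134.3447)=-0.6144; B=V−Δ·S=108.8095
Node (3,3) S=243.4998: V=(p*·0.0000+(1−p*)·0.0000)/1.1=0.0000; Δ=(0.0000−0.0000)/(282.4597−194.7998)=0.0000; B=V−Δ·S=0.0000
Node (2,0) S=99.8400: V=(p*·40.0856+(1−p*)·76.0280)/1.1=41.8873; Δ=(40.0856−76.0280)/(115.8144−79.8720)=-1.0000; B=V−Δ·S=141.7273
Node (2,1) S=144.7680: V=(p*·5.6281+(1−p*)·40.0856)/1.1=10.3373; Δ=(5.6281−40.0856)/(167.9309−115.8144)=-0.6612; B=V−Δ·S=106.0526
Node (2,2) S=209.9136: V=(p*·0.0000+(1−p*)·5.6281)/1.1=0.8527; Δ=(0.0000−5.6281)/(243.4998−167.9309)=-0.0745; B=V−Δ·S=16.4863
Node (1,0) S=124.8000: V=(p*·10.3373+(1−p*)·41.8873)/1.1=14.1778; Δ=(10.3373−41.8873)/(144.7680−99.8400)=-0.7022; B=V−Δ·S=101.8167
Node (1,1) S=180.9600: V=(p*·0.8527+(1−p*)·10.3373)/1.1=2.2123; Δ=(0.8527−10.3373)/(209.9136−144.7680)=-0.1456; B=V−Δ·S=28.5582
Node (0,0) S=156.0000: V=(p*·2.2123+(1−p*)·14.1778)/1.1=3.8241; Δ=(2.2123−14.1778)/(180.9600−124.8000)=-0.2131; B=V−Δ·S=37.0618
Each (Δ,B) replicates both successor values, so the strategy is self-financing and V0 is arbitrage-free.

(0,0): Delta=-0.2131 Bond=37.0618
(1,0): Delta=-0.7022 Bond=101.8167
(1,1): Delta=-0.1456 Bond=28.5582
(2,0): Delta=-1.0000 Bond=141.7273
(2,1): Delta=-0.6612 Bond=106.0526
(2,2): Delta=-0.0745 Bond=16.4863
(3,0): Delta=-1.0000 Bond=155.9000
(3,1): Delta=-1.0000 Bond=155.9000
(3,2): Delta=-0.6144 Bond=108.8095
(3,3): Delta=0.0000 Bond=0.0000
V0=3.8241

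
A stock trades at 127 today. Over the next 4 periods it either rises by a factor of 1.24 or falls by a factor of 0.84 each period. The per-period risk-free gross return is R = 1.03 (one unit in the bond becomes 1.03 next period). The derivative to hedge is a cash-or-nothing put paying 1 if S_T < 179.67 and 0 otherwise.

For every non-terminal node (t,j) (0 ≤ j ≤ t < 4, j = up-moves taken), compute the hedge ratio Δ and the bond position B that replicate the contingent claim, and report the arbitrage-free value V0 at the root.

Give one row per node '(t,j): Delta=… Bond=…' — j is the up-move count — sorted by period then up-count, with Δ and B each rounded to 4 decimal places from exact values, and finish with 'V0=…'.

(0,0): Delta=-0.0064 Bond=1.4563
(1,0): Delta=-0.0050 Bond=1.3487
(1,1): Delta=-0.0075 Bond=1.6672
(2,0): Delta=0.0000 Bond=0.9426
(2,1): Delta=-0.0087 Bond=1.8828
(2,2): Delta=-0.0065 Bond=1.5341
(3,0): Delta=0.0000 Bond=0.9709
(3,1): Delta=0.0000 Bond=0.9709
(3,2): Delta=-0.0152 Bond=3.0097
(3,3): Delta=0.0000 Bond=0.0000
V0=0.6433

Since d<R<u, set p* = (R−d)/(u−d) = 0.4750; price each node as the discounted p*-expectation of its children.
Terminal payoffs: V(4,0)=1.0000, V(4,1)=1.0000, V(4,2)=1.0000, V(4,3)=0.0000, V(4,4)=0.0000
Node (3,0) S=75.2734: V=(p*·1.0000+(1−p*)·1.0000)/1.03=0.9709; Δ=(1.0000−1.0000)/(93.3390−63.2297)=0.0000; B=V−Δ·S=0.9709
Node (3,1) S=111.1179: V=(p*·1.0000+(1−p*)·1.0000)/1.03=0.9709; Δ=(1.0000−1.0000)/(137.7862−93.3390)=0.0000; B=V−Δ·S=0.9709
Node (3,2) S=164.0312: V=(p*·0.0000+(1−p*)·1.0000)/1.03=0.5097; Δ=(0.0000−1.0000)/(203.3986−137.7862)=-0.0152; B=V−Δ·S=3.0097
Node (3,3) S=242.1412: V=(p*·0.0000+(1−p*)·0.0000)/1.03=0.0000; Δ=(0.0000−0.0000)/(300.2551−203.3986)=0.0000; B=V−Δ·S=0.0000
Node (2,0) S=89.6112: V=(p*·0.9709+(1−p*)·0.9709)/1.03=0.9426; Δ=(0.9709−0.9709)/(111.1179−75.2734)=0.0000; B=V−Δ·S=0.9426
Node (2,1) S=132.2832: V=(p*·0.5097+(1−p*)·0.9709)/1.03=0.7299; Δ=(0.5097−0.9709)/(164.0312−111.1179)=-0.0087; B=V−Δ·S=1.8828
Node (2,2) S=195.2752: V=(p*·0.0000+(1−p*)·0.5097)/1.03=0.2598; Δ=(0.0000−0.5097)/(242.1412−164.0312)=-0.0065; B=V−Δ·S=1.5341
Node (1,0) S=106.6800: V=(p*·0.7299+(1−p*)·0.9426)/1.03=0.8171; Δ=(0.7299−0.9426)/(132.2832−89.6112)=-0.0050; B=V−Δ·S=1.3487
Node (1,1) S=157.4800: V=(p*·0.2598+(1−p*)·0.7299)/1.03=0.4919; Δ=(0.2598−0.7299)/(195.2752−132.2832)=-0.0075; B=V−Δ·S=1.6672
Node (0,0) S=127.0000: V=(p*·0.4919+(1−p*)·0.8171)/1.03=0.6433; Δ=(0.4919−0.8171)/(157.4800−106.6800)=-0.0064; B=V−Δ·S=1.4563
Self-financing check: at every node Δ·S+B equals the discounted successor values.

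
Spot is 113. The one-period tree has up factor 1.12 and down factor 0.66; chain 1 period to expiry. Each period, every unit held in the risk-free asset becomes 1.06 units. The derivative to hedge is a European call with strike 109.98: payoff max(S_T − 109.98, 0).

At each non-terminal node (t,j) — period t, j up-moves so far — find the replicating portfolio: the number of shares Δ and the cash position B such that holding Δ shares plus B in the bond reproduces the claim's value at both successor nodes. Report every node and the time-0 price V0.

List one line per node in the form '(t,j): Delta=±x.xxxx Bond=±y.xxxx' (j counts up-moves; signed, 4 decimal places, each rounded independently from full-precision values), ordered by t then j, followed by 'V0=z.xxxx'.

Under the risk-neutral measure, an up-move has probability p* = (R−d)/(u−d) = 0.8696 and values discount at R = 1.06.
Terminal payoffs: V(1,0)=0.0000, V(1,1)=16.5800
Node (0,0) S=113.0000: V=(p*·16.5800+(1−p*)·0.0000)/1.06=13.6013; Δ=(16.5800−0.0000)/(126.5600−74.5800)=0.3190; B=V−Δ·S=-22.4422
Self-financing check: at every node Δ·S+B equals the discounted successor values.

(0,0): Delta=0.3190 Bond=-22.4422
V0=13.6013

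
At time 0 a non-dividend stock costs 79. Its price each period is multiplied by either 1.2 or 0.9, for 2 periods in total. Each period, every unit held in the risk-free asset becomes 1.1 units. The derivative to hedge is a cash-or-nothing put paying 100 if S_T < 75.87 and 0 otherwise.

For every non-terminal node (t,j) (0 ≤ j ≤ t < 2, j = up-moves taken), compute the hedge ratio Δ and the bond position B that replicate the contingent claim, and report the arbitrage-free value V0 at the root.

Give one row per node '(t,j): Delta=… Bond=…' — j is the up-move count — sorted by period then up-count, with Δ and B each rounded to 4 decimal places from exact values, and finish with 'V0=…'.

(0,0): Delta=-1.2786 Bond=110.1928
(1,0): Delta=-4.6882 Bond=363.6364
(1,1): Delta=0.0000 Bond=0.0000
V0=9.1827

Under the risk-neutral measure, an up-move has probability p* = (R−d)/(u−d) = 0.6667 and values discount at R = 1.1.
Terminal values V(2,·): V(2,0)=100.0000, V(2,1)=0.0000, V(2,2)=0.0000
  t=1,j=0: stock 71.1000 → up 85.3200 (V=0.0000), down 63.9900 (V=100.0000). Price 30.3030; hedge Δ=-4.6882, bond B=363.6364.
  t=1,j=1: stock 94.8000 → up 113.7600 (V=0.0000), down 85.3200 (V=0.0000). Price 0.0000; hedge Δ=0.0000, bond B=0.0000.
  t=0,j=0: stock 79.0000 → up 94.8000 (V=0.0000), down 71.1000 (V=30.3030). Price 9.1827; hedge Δ=-1.2786, bond B=110.1928.
Each (Δ,B) replicates both successor values, so the strategy is self-financing and V0 is arbitrage-free.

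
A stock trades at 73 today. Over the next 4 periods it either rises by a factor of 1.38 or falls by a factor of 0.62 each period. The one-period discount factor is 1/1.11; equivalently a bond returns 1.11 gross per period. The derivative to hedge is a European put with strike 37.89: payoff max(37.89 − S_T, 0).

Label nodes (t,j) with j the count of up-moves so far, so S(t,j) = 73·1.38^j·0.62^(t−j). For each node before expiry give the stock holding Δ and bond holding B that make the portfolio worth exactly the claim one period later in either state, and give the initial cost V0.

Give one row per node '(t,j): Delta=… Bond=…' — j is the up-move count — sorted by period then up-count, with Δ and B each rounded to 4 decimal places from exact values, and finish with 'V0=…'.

Under the risk-neutral measure, an up-move has probability p* = (R−d)/(u−d) = 0.6447 and values discount at R = 1.11.
At expiry t=4: V(4,0)=27.1033, V(4,1)=13.8808, V(4,2)=0.0000, V(4,3)=0.0000, V(4,4)=0.0000
Node (3,0) S=17.3979: V=(p*·13.8808+(1−p*)·27.1033)/1.11=16.7372; Δ=(13.8808−27.1033)/(24.0092−10.7867)=-1.0000; B=V−Δ·S=34.1351
Node (3,1) S=38.7245: V=(p*·0.0000+(1−p*)·13.8808)/1.11=4.4427; Δ=(0.0000−13.8808)/(53.4397−24.0092)=-0.4716; B=V−Δ·S=22.7069
Node (3,2) S=86.1931: V=(p*·0.0000+(1−p*)·0.0000)/1.11=0.0000; Δ=(0.0000−0.0000)/(118.9465−53.4397)=0.0000; B=V−Δ·S=0.0000
Node (3,3) S=191.8493: V=(p*·0.0000+(1−p*)·0.0000)/1.11=0.0000; Δ=(0.0000−0.0000)/(264.7520−118.9465)=0.0000; B=V−Δ·S=0.0000
Node (2,0) S=28.0612: V=(p*·4.4427+(1−p*)·16.7372)/1.11=7.9373; Δ=(4.4427−16.7372)/(38.7245−17.3979)=-0.5765; B=V−Δ·S=24.1144
Node (2,1) S=62.4588: V=(p*·0.0000+(1−p*)·4.4427)/1.11=1.4219; Δ=(0.0000−4.4427)/(86.1931−38.7245)=-0.0936; B=V−Δ·S=7.2675
Node (2,2) S=139.0212: V=(p*·0.0000+(1−p*)·0.0000)/1.11=0.0000; Δ=(0.0000−0.0000)/(191.8493−86.1931)=0.0000; B=V−Δ·S=0.0000
Node (1,0) S=45.2600: V=(p*·1.4219+(1−p*)·7.9373)/1.11=3.3663; Δ=(1.4219−7.9373)/(62.4588−28.0612)=-0.1894; B=V−Δ·S=11.9393
Node (1,1) S=100.7400: V=(p*·0.0000+(1−p*)·1.4219)/1.11=0.4551; Δ=(0.0000−1.4219)/(139.0212−62.4588)=-0.0186; B=V−Δ·S=2.3260
Node (0,0) S=73.0000: V=(p*·0.4551+(1−p*)·3.3663)/1.11=1.3417; Δ=(0.4551−3.3663)/(100.7400−45.2600)=-0.0525; B=V−Δ·S=5.1723
Check: Δ(0,0)·S0 + B(0,0) = 1.3417 = V0.

(0,0): Delta=-0.0525 Bond=5.1723
(1,0): Delta=-0.1894 Bond=11.9393
(1,1): Delta=-0.0186 Bond=2.3260
(2,0): Delta=-0.5765 Bond=24.1144
(2,1): Delta=-0.0936 Bond=7.2675
(2,2): Delta=0.0000 Bond=0.0000
(3,0): Delta=-1.0000 Bond=34.1351
(3,1): Delta=-0.4716 Bond=22.7069
(3,2): Delta=0.0000 Bond=0.0000
(3,3): Delta=0.0000 Bond=0.0000
V0=1.3417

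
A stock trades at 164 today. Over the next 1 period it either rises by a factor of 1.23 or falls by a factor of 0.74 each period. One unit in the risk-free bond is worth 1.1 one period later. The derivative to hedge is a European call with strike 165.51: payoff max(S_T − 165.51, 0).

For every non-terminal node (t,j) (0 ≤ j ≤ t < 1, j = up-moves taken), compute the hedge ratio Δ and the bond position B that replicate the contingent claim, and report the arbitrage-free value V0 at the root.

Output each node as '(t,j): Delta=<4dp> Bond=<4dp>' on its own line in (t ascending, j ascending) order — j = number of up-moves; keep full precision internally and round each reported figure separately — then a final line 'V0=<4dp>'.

Under the risk-neutral measure, an up-move has probability p* = (R−d)/(u−d) = 0.7347 and values discount at R = 1.1.
Payoff layer (t=1): V(1,0)=0.0000, V(1,1)=36.2100
  t=0,j=0: stock 164.0000 → up 201.7200 (V=36.2100), down 121.3600 (V=0.0000). Price 24.1848; hedge Δ=0.4506, bond B=-49.7132.
The time-0 hedge costs 24.1848, which is the no-arbitrage price.

(0,0): Delta=0.4506 Bond=-49.7132
V0=24.1848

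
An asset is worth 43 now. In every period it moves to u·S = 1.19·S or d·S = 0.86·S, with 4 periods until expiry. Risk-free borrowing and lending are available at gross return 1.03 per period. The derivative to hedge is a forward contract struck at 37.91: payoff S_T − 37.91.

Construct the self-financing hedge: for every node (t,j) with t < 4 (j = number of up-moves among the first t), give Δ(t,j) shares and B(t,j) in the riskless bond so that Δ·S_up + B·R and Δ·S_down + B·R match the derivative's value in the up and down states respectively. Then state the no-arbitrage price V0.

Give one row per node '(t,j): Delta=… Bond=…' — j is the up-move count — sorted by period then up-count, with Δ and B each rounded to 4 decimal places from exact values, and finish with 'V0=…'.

No-arbitrage ⇒ martingale measure with p* = (R−d)/(u−d) = 0.5152.
Terminal values V(4,·): V(4,0)=-14.3886, V(4,1)=-5.3630, V(4,2)=7.1259, V(4,3)=24.4072, V(4,4)=48.3196
(3,0): S=27.3504. Δ = (V_up−V_dn)/(S_up−S_dn) = (-5.3630−-14.3886)/(32.5470−23.5214) = 1.0000. V = [p*·-5.3630 + (1−p*)·-14.3886]/1.03 = -9.4554. B = V − Δ·S = -36.8058.
(3,1): S=37.8453. Δ = (V_up−V_dn)/(S_up−S_dn) = (7.1259−-5.3630)/(45.0359−32.5470) = 1.0000. V = [p*·7.1259 + (1−p*)·-5.3630]/1.03 = 1.0395. B = V − Δ·S = -36.8058.
(3,2): S=52.3674. Δ = (V_up−V_dn)/(S_up−S_dn) = (24.4072−7.1259)/(62.3172−45.0359) = 1.0000. V = [p*·24.4072 + (1−p*)·7.1259]/1.03 = 15.5616. B = V − Δ·S = -36.8058.
(3,3): S=72.4618. Δ = (V_up−V_dn)/(S_up−S_dn) = (48.3196−24.4072)/(86.2296−62.3172) = 1.0000. V = [p*·48.3196 + (1−p*)·24.4072]/1.03 = 35.6560. B = V − Δ·S = -36.8058.
(2,0): S=31.8028. Δ = (V_up−V_dn)/(S_up−S_dn) = (1.0395−-9.4554)/(37.8453−27.3504) = 1.0000. V = [p*·1.0395 + (1−p*)·-9.4554]/1.03 = -3.9310. B = V − Δ·S = -35.7338.
(2,1): S=44.0062. Δ = (V_up−V_dn)/(S_up−S_dn) = (15.5616−1.0395)/(52.3674−37.8453) = 1.0000. V = [p*·15.5616 + (1−p*)·1.0395]/1.03 = 8.2724. B = V − Δ·S = -35.7338.
(2,2): S=60.8923. Δ = (V_up−V_dn)/(S_up−S_dn) = (35.6560−15.5616)/(72.4618−52.3674) = 1.0000. V = [p*·35.6560 + (1−p*)·15.5616]/1.03 = 25.1585. B = V − Δ·S = -35.7338.
(1,0): S=36.9800. Δ = (V_up−V_dn)/(S_up−S_dn) = (8.2724−-3.9310)/(44.0062−31.8028) = 1.0000. V = [p*·8.2724 + (1−p*)·-3.9310]/1.03 = 2.2870. B = V − Δ·S = -34.6930.
(1,1): S=51.1700. Δ = (V_up−V_dn)/(S_up−S_dn) = (25.1585−8.2724)/(60.8923−44.0062) = 1.0000. V = [p*·25.1585 + (1−p*)·8.2724]/1.03 = 16.4770. B = V − Δ·S = -34.6930.
(0,0): S=43.0000. Δ = (V_up−V_dn)/(S_up−S_dn) = (16.4770−2.2870)/(51.1700−36.9800) = 1.0000. V = [p*·16.4770 + (1−p*)·2.2870]/1.03 = 9.3175. B = V − Δ·S = -33.6825.
The time-0 hedge costs 9.3175, which is the no-arbitrage price.

(0,0): Delta=1.0000 Bond=-33.6825
(1,0): Delta=1.0000 Bond=-34.6930
(1,1): Delta=1.0000 Bond=-34.6930
(2,0): Delta=1.0000 Bond=-35.7338
(2,1): Delta=1.0000 Bond=-35.7338
(2,2): Delta=1.0000 Bond=-35.7338
(3,0): Delta=1.0000 Bond=-36.8058
(3,1): Delta=1.0000 Bond=-36.8058
(3,2): Delta=1.0000 Bond=-36.8058
(3,3): Delta=1.0000 Bond=-36.8058
V0=9.3175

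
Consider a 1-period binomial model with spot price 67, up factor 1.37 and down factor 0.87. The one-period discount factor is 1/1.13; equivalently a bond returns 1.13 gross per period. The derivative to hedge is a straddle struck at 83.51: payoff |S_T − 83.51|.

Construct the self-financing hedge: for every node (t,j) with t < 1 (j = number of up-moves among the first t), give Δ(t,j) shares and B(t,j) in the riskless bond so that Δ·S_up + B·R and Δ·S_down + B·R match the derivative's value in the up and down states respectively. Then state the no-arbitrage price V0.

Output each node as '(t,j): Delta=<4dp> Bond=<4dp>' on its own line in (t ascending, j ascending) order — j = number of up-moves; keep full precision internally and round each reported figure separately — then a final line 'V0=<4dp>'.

(0,0): Delta=-0.5057 Bond=48.4032
V0=14.5232

Under the risk-neutral measure, an up-move has probability p* = (R−d)/(u−d) = 0.5200 and values discount at R = 1.13.
Terminal payoffs: V(1,0)=25.2200, V(1,1)=8.2800
  t=0,j=0: stock 67.0000 → up 91.7900 (V=8.2800), down 58.2900 (V=25.2200). Price 14.5232; hedge Δ=-0.5057, bond B=48.4032.
Each (Δ,B) replicates both successor values, so the strategy is self-financing and V0 is arbitrage-free.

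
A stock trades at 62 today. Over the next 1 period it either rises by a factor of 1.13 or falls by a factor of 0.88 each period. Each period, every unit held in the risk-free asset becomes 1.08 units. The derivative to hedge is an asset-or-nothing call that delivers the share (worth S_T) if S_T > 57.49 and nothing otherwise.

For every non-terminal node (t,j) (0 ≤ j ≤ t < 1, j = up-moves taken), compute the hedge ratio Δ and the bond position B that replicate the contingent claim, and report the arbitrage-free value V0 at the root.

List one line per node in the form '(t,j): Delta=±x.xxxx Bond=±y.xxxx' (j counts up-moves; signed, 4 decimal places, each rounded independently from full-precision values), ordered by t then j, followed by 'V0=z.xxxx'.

(0,0): Delta=4.5200 Bond=-228.3437
V0=51.8963

Since d<R<u, set p* = (R−d)/(u−d) = 0.8000; price each node as the discounted p*-expectation of its children.
Terminal values V(1,·): V(1,0)=0.0000, V(1,1)=70.0600
Node (0,0) S=62.0000: V=(p*·70.0600+(1−p*)·0.0000)/1.08=51.8963; Δ=(70.0600−0.0000)/(70.0600−54.5600)=4.5200; B=V−Δ·S=-228.3437
Each (Δ,B) replicates both successor values, so the strategy is self-financing and V0 is arbitrage-free.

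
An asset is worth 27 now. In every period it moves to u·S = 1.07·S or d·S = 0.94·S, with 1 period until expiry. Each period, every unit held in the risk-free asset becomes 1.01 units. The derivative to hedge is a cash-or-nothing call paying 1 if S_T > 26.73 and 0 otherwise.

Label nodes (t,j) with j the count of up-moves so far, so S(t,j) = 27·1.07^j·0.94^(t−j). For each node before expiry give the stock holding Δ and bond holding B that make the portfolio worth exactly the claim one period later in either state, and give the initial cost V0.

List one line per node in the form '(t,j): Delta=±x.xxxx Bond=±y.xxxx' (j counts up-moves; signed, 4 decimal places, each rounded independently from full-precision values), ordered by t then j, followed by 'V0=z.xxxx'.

Under the risk-neutral measure, an up-move has probability p* = (R−d)/(u−d) = 0.5385 and values discount at R = 1.01.
At expiry t=1: V(1,0)=0.0000, V(1,1)=1.0000
(0,0): S=27.0000. Δ = (V_up−V_dn)/(S_up−S_dn) = (1.0000−0.0000)/(28.8900−25.3800) = 0.2849. V = [p*·1.0000 + (1−p*)·0.0000]/1.01 = 0.5331. B = V − Δ·S = -7.1592.
Check: Δ(0,0)·S0 + B(0,0) = 0.5331 = V0.

(0,0): Delta=0.2849 Bond=-7.1592
V0=0.5331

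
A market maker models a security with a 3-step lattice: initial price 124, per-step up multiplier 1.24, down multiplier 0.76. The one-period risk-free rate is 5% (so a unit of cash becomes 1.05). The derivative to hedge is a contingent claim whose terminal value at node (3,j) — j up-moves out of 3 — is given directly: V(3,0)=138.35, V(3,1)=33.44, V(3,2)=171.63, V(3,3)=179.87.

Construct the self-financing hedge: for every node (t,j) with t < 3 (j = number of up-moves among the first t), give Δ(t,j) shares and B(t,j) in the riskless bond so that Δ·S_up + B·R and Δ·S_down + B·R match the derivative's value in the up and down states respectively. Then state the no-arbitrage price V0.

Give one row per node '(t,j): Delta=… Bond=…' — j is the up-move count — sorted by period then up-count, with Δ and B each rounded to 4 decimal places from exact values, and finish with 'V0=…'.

(0,0): Delta=0.8026 Bond=14.6260
(1,0): Delta=0.8835 Bond=7.7330
(1,1): Delta=0.7701 Bond=20.3526
(2,0): Delta=-3.0516 Bond=289.9595
(2,1): Delta=2.4636 Bond=-176.5341
(2,2): Delta=0.0900 Bond=151.0317
V0=114.1463

The replicating-portfolio and risk-neutral prices coincide; use p* = (1.05−0.76)/(1.24−0.76) = 0.6042 for the latter.
At expiry t=3: V(3,0)=138.3500, V(3,1)=33.4400, V(3,2)=171.6300, V(3,3)=179.8700
Node (2,0) S=71.6224: V=(p*·33.4400+(1−p*)·138.3500)/1.05=71.3970; Δ=(33.4400−138.3500)/(88.8118−54.4330)=-3.0516; B=V−Δ·S=289.9595
Node (2,1) S=116.8576: V=(p*·171.6300+(1−p*)·33.4400)/1.05=111.3617; Δ=(171.6300−33.4400)/(144.9034−88.8118)=2.4636; B=V−Δ·S=-176.5341
Node (2,2) S=190.6624: V=(p*·179.8700+(1−p*)·171.6300)/1.05=168.1984; Δ=(179.8700−171.6300)/(236.4214−144.9034)=0.0900; B=V−Δ·S=151.0317
Node (1,0) S=94.2400: V=(p*·111.3617+(1−p*)·71.3970)/1.05=90.9927; Δ=(111.3617−71.3970)/(116.8576−71.6224)=0.8835; B=V−Δ·S=7.7330
Node (1,1) S=153.7600: V=(p*·168.1984+(1−p*)·111.3617)/1.05=138.7624; Δ=(168.1984−111.3617)/(190.6624−116.8576)=0.7701; B=V−Δ·S=20.3526
Node (0,0) S=124.0000: V=(p*·138.7624+(1−p*)·90.9927)/1.05=114.1463; Δ=(138.7624−90.9927)/(153.7600−94.2400)=0.8026; B=V−Δ·S=14.6260
Check: Δ(0,0)·S0 + B(0,0) = 114.1463 = V0.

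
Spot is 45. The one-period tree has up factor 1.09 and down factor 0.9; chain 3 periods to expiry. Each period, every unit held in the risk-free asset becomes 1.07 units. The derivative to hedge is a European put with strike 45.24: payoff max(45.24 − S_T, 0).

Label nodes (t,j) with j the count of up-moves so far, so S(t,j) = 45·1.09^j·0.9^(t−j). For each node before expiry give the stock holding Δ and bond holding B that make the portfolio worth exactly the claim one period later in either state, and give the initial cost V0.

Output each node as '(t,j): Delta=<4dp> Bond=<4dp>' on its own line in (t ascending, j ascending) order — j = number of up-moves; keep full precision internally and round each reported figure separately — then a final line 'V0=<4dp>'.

No-arbitrage ⇒ martingale measure with p* = (R−d)/(u−d) = 0.8947.
Payoff layer (t=3): V(3,0)=12.4350, V(3,1)=5.5095, V(3,2)=0.0000, V(3,3)=0.0000
(2,0): S=36.4500. Δ = (V_up−V_dn)/(S_up−S_dn) = (5.5095−12.4350)/(39.7305−32.8050) = -1.0000. V = [p*·5.5095 + (1−p*)·12.4350]/1.07 = 5.8304. B = V − Δ·S = 42.2804.
(2,1): S=44.1450. Δ = (V_up−V_dn)/(S_up−S_dn) = (0.0000−5.5095)/(48.1181−39.7305) = -0.6569. V = [p*·0.0000 + (1−p*)·5.5095]/1.07 = 0.5420. B = V − Δ·S = 29.5394.
(2,2): S=53.4645. Δ = (V_up−V_dn)/(S_up−S_dn) = (0.0000−0.0000)/(58.2763−48.1181) = 0.0000. V = [p*·0.0000 + (1−p*)·0.0000]/1.07 = 0.0000. B = V − Δ·S = 0.0000.
(1,0): S=40.5000. Δ = (V_up−V_dn)/(S_up−S_dn) = (0.5420−5.8304)/(44.1450−36.4500) = -0.6872. V = [p*·0.5420 + (1−p*)·5.8304]/1.07 = 1.0268. B = V − Δ·S = 28.8603.
(1,1): S=49.0500. Δ = (V_up−V_dn)/(S_up−S_dn) = (0.0000−0.5420)/(53.4645−44.1450) = -0.0582. V = [p*·0.0000 + (1−p*)·0.5420]/1.07 = 0.0533. B = V − Δ·S = 2.9060.
(0,0): S=45.0000. Δ = (V_up−V_dn)/(S_up−S_dn) = (0.0533−1.0268)/(49.0500−40.5000) = -0.1139. V = [p*·0.0533 + (1−p*)·1.0268]/1.07 = 0.1456. B = V − Δ·S = 5.2692.
Check: Δ(0,0)·S0 + B(0,0) = 0.1456 = V0.

(0,0): Delta=-0.1139 Bond=5.2692
(1,0): Delta=-0.6872 Bond=28.8603
(1,1): Delta=-0.0582 Bond=2.9060
(2,0): Delta=-1.0000 Bond=42.2804
(2,1): Delta=-0.6569 Bond=29.5394
(2,2): Delta=0.0000 Bond=0.0000
V0=0.1456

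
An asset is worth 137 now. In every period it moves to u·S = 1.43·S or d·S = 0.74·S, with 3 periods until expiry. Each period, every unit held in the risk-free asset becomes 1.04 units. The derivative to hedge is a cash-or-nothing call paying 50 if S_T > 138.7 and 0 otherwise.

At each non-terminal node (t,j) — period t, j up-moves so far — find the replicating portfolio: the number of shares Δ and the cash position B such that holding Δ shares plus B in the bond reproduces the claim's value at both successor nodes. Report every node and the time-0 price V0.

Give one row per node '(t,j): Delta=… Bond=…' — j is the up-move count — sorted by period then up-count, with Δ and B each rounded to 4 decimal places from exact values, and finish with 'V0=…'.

(0,0): Delta=0.2404 Bond=-15.0273
(1,0): Delta=0.2988 Bond=-21.5555
(1,1): Delta=0.2010 Bond=-7.9231
(2,0): Delta=0.0000 Bond=0.0000
(2,1): Delta=0.4998 Bond=-51.5608
(2,2): Delta=0.0000 Bond=48.0769
V0=17.9012

No-arbitrage ⇒ martingale measure with p* = (R−d)/(u−d) = 0.4348.
Payoff layer (t=3): V(3,0)=0.0000, V(3,1)=0.0000, V(3,2)=50.0000, V(3,3)=50.0000
(2,0): S=75.0212. Δ = (V_up−V_dn)/(S_up−S_dn) = (0.0000−0.0000)/(107.2803−55.5157) = 0.0000. V = [p*·0.0000 + (1−p*)·0.0000]/1.04 = 0.0000. B = V − Δ·S = 0.0000.
(2,1): S=144.9734. Δ = (V_up−V_dn)/(S_up−S_dn) = (50.0000−0.0000)/(207.3120−107.2803) = 0.4998. V = [p*·50.0000 + (1−p*)·0.0000]/1.04 = 20.9030. B = V − Δ·S = -51.5608.
(2,2): S=280.1513. Δ = (V_up−V_dn)/(S_up−S_dn) = (50.0000−50.0000)/(400.6164−207.3120) = 0.0000. V = [p*·50.0000 + (1−p*)·50.0000]/1.04 = 48.0769. B = V − Δ·S = 48.0769.
(1,0): S=101.3800. Δ = (V_up−V_dn)/(S_up−S_dn) = (20.9030−0.0000)/(144.9734−75.0212) = 0.2988. V = [p*·20.9030 + (1−p*)·0.0000]/1.04 = 8.7387. B = V − Δ·S = -21.5555.
(1,1): S=195.9100. Δ = (V_up−V_dn)/(S_up−S_dn) = (48.0769−20.9030)/(280.1513−144.9734) = 0.2010. V = [p*·48.0769 + (1−p*)·20.9030]/1.04 = 31.4594. B = V − Δ·S = -7.9231.
(0,0): S=137.0000. Δ = (V_up−V_dn)/(S_up−S_dn) = (31.4594−8.7387)/(195.9100−101.3800) = 0.2404. V = [p*·31.4594 + (1−p*)·8.7387]/1.04 = 17.9012. B = V − Δ·S = -15.0273.
Each (Δ,B) replicates both successor values, so the strategy is self-financing and V0 is arbitrage-free.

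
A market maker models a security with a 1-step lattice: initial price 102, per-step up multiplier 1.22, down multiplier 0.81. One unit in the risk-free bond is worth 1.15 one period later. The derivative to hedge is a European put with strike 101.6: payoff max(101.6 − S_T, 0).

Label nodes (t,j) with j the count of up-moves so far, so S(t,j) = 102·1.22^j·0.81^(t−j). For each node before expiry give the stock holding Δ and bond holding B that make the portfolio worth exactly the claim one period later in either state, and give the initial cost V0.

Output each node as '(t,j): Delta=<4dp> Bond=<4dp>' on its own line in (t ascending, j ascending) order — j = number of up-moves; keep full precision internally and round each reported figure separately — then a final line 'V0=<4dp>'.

(0,0): Delta=-0.4538 Bond=49.1105
V0=2.8178

Risk-neutral probability p* = (R−d)/(u−d) = (1.15−0.81)/(1.22−0.81) = 0.8293.
At expiry t=1: V(1,0)=18.9800, V(1,1)=0.0000
Node (0,0) S=102.0000: V=(p*·0.0000+(1−p*)·18.9800)/1.15=2.8178; Δ=(0.0000−18.9800)/(124.4400−82.6200)=-0.4538; B=V−Δ·S=49.1105
Self-financing check: at every node Δ·S+B equals the discounted successor values.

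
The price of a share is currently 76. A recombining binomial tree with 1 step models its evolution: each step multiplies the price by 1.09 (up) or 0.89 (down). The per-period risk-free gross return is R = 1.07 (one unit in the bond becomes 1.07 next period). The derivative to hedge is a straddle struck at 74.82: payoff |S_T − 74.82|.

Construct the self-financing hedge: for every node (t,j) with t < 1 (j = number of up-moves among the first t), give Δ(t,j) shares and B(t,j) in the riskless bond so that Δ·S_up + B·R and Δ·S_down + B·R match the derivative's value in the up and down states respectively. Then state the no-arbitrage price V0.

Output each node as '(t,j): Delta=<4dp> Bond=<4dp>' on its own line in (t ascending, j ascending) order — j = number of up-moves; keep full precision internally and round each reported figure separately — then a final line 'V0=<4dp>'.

(0,0): Delta=0.0553 Bond=3.2168
V0=7.4168

The replicating-portfolio and risk-neutral prices coincide; use p* = (1.07−0.89)/(1.09−0.89) = 0.9000 for the latter.
Payoff layer (t=1): V(1,0)=7.1800, V(1,1)=8.0200
Node (0,0) S=76.0000: V=(p*·8.0200+(1−p*)·7.1800)/1.07=7.4168; Δ=(8.0200−7.1800)/(82.8400−67.6400)=0.0553; B=V−Δ·S=3.2168
Each (Δ,B) replicates both successor values, so the strategy is self-financing and V0 is arbitrage-free.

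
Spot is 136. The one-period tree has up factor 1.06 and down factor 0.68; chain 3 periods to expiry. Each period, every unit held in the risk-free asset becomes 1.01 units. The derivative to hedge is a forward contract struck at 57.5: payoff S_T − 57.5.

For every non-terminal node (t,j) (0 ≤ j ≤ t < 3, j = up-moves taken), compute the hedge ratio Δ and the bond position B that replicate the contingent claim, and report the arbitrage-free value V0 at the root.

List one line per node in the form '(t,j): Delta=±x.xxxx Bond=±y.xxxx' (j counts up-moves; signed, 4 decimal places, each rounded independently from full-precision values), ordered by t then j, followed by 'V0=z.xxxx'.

No-arbitrage ⇒ martingale measure with p* = (R−d)/(u−d) = 0.8684.
Payoff layer (t=3): V(3,0)=-14.7372, V(3,1)=9.1596, V(3,2)=46.4105, V(3,3)=104.4782
(2,0): S=62.8864. Δ = (V_up−V_dn)/(S_up−S_dn) = (9.1596−-14.7372)/(66.6596−42.7628) = 1.0000. V = [p*·9.1596 + (1−p*)·-14.7372]/1.01 = 5.9557. B = V − Δ·S = -56.9307.
(2,1): S=98.0288. Δ = (V_up−V_dn)/(S_up−S_dn) = (46.4105−9.1596)/(103.9105−66.6596) = 1.0000. V = [p*·46.4105 + (1−p*)·9.1596]/1.01 = 41.0981. B = V − Δ·S = -56.9307.
(2,2): S=152.8096. Δ = (V_up−V_dn)/(S_up−S_dn) = (104.4782−46.4105)/(161.9782−103.9105) = 1.0000. V = [p*·104.4782 + (1−p*)·46.4105]/1.01 = 95.8789. B = V − Δ·S = -56.9307.
(1,0): S=92.4800. Δ = (V_up−V_dn)/(S_up−S_dn) = (41.0981−5.9557)/(98.0288−62.8864) = 1.0000. V = [p*·41.0981 + (1−p*)·5.9557]/1.01 = 36.1130. B = V − Δ·S = -56.3670.
(1,1): S=144.1600. Δ = (V_up−V_dn)/(S_up−S_dn) = (95.8789−41.0981)/(152.8096−98.0288) = 1.0000. V = [p*·95.8789 + (1−p*)·41.0981]/1.01 = 87.7930. B = V − Δ·S = -56.3670.
(0,0): S=136.0000. Δ = (V_up−V_dn)/(S_up−S_dn) = (87.7930−36.1130)/(144.1600−92.4800) = 1.0000. V = [p*·87.7930 + (1−p*)·36.1130]/1.01 = 80.1911. B = V − Δ·S = -55.8089.
Each (Δ,B) replicates both successor values, so the strategy is self-financing and V0 is arbitrage-free.

(0,0): Delta=1.0000 Bond=-55.8089
(1,0): Delta=1.0000 Bond=-56.3670
(1,1): Delta=1.0000 Bond=-56.3670
(2,0): Delta=1.0000 Bond=-56.9307
(2,1): Delta=1.0000 Bond=-56.9307
(2,2): Delta=1.0000 Bond=-56.9307
V0=80.1911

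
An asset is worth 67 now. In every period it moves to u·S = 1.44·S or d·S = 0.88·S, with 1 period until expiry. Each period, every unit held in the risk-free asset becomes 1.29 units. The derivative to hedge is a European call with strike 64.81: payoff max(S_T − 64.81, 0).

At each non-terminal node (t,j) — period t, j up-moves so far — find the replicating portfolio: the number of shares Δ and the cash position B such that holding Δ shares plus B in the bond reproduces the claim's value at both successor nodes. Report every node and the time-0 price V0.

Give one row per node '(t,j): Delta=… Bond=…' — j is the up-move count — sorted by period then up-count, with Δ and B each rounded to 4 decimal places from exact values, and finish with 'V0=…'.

The replicating-portfolio and risk-neutral prices coincide; use p* = (1.29−0.88)/(1.44−0.88) = 0.7321 for the latter.
At expiry t=1: V(1,0)=0.0000, V(1,1)=31.6700
(0,0): S=67.0000. Δ = (V_up−V_dn)/(S_up−S_dn) = (31.6700−0.0000)/(96.4800−58.9600) = 0.8441. V = [p*·31.6700 + (1−p*)·0.0000]/1.29 = 17.9744. B = V − Δ·S = -38.5792.
Each (Δ,B) replicates both successor values, so the strategy is self-financing and V0 is arbitrage-free.

(0,0): Delta=0.8441 Bond=-38.5792
V0=17.9744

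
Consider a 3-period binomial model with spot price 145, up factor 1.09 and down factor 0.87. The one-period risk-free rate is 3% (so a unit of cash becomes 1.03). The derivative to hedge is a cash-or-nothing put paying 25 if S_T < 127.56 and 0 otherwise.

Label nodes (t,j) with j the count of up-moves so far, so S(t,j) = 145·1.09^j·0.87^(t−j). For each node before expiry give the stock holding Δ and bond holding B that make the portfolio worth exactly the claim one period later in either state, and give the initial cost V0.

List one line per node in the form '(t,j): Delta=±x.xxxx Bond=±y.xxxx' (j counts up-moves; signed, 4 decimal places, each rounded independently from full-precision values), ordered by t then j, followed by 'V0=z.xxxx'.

Risk-neutral probability p* = (R−d)/(u−d) = (1.03−0.87)/(1.09−0.87) = 0.7273.
At expiry t=3: V(3,0)=25.0000, V(3,1)=25.0000, V(3,2)=0.0000, V(3,3)=0.0000
(2,0): S=109.7505. Δ = (V_up−V_dn)/(S_up−S_dn) = (25.0000−25.0000)/(119.6280−95.4829) = 0.0000. V = [p*·25.0000 + (1−p*)·25.0000]/1.03 = 24.2718. B = V − Δ·S = 24.2718.
(2,1): S=137.5035. Δ = (V_up−V_dn)/(S_up−S_dn) = (0.0000−25.0000)/(149.8788−119.6280) = -0.8264. V = [p*·0.0000 + (1−p*)·25.0000]/1.03 = 6.6196. B = V − Δ·S = 120.2560.
(2,2): S=172.2745. Δ = (V_up−V_dn)/(S_up−S_dn) = (0.0000−0.0000)/(187.7792−149.8788) = 0.0000. V = [p*·0.0000 + (1−p*)·0.0000]/1.03 = 0.0000. B = V − Δ·S = 0.0000.
(1,0): S=126.1500. Δ = (V_up−V_dn)/(S_up−S_dn) = (6.6196−24.2718)/(137.5035−109.7505) = -0.6360. V = [p*·6.6196 + (1−p*)·24.2718]/1.03 = 11.1008. B = V − Δ·S = 91.3383.
(1,1): S=158.0500. Δ = (V_up−V_dn)/(S_up−S_dn) = (0.0000−6.6196)/(172.2745−137.5035) = -0.1904. V = [p*·0.0000 + (1−p*)·6.6196]/1.03 = 1.7528. B = V − Δ·S = 31.8418.
(0,0): S=145.0000. Δ = (V_up−V_dn)/(S_up−S_dn) = (1.7528−11.1008)/(158.0500−126.1500) = -0.2930. V = [p*·1.7528 + (1−p*)·11.1008]/1.03 = 4.1769. B = V − Δ·S = 46.6681.
Check: Δ(0,0)·S0 + B(0,0) = 4.1769 = V0.

(0,0): Delta=-0.2930 Bond=46.6681
(1,0): Delta=-0.6360 Bond=91.3383
(1,1): Delta=-0.1904 Bond=31.8418
(2,0): Delta=0.0000 Bond=24.2718
(2,1): Delta=-0.8264 Bond=120.2560
(2,2): Delta=0.0000 Bond=0.0000
V0=4.1769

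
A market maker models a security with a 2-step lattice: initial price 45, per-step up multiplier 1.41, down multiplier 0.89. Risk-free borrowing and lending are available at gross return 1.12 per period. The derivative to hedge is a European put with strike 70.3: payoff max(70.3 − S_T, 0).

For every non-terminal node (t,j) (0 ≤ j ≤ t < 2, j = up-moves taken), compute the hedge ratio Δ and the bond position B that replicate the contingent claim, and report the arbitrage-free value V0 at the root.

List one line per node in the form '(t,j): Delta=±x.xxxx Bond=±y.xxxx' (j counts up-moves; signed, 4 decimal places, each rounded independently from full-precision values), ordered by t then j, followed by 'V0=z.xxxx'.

The replicating-portfolio and risk-neutral prices coincide; use p* = (1.12−0.89)/(1.41−0.89) = 0.4423 for the latter.
Payoff layer (t=2): V(2,0)=34.6555, V(2,1)=13.8295, V(2,2)=0.0000
(1,0): S=40.0500. Δ = (V_up−V_dn)/(S_up−S_dn) = (13.8295−34.6555)/(56.4705−35.6445) = -1.0000. V = [p*·13.8295 + (1−p*)·34.6555]/1.12 = 22.7179. B = V − Δ·S = 62.7679.
(1,1): S=63.4500. Δ = (V_up−V_dn)/(S_up−S_dn) = (0.0000−13.8295)/(89.4645−56.4705) = -0.4192. V = [p*·0.0000 + (1−p*)·13.8295]/1.12 = 6.8863. B = V − Δ·S = 33.4814.
(0,0): S=45.0000. Δ = (V_up−V_dn)/(S_up−S_dn) = (6.8863−22.7179)/(63.4500−40.0500) = -0.6766. V = [p*·6.8863 + (1−p*)·22.7179]/1.12 = 14.0316. B = V − Δ·S = 44.4770.
Each (Δ,B) replicates both successor values, so the strategy is self-financing and V0 is arbitrage-free.

(0,0): Delta=-0.6766 Bond=44.4770
(1,0): Delta=-1.0000 Bond=62.7679
(1,1): Delta=-0.4192 Bond=33.4814
V0=14.0316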